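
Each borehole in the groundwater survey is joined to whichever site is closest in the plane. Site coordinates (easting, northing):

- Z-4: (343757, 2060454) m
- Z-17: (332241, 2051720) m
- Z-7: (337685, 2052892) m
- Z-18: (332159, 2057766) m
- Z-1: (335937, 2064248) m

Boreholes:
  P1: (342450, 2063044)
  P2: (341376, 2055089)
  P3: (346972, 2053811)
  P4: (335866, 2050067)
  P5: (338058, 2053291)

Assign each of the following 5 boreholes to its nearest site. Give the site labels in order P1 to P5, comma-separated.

P1 → Z-4 (d²=8416349.00)
P2 → Z-7 (d²=18450290.00)
P3 → Z-4 (d²=54465674.00)
P4 → Z-7 (d²=11289386.00)
P5 → Z-7 (d²=298330.00)

Z-4, Z-7, Z-4, Z-7, Z-7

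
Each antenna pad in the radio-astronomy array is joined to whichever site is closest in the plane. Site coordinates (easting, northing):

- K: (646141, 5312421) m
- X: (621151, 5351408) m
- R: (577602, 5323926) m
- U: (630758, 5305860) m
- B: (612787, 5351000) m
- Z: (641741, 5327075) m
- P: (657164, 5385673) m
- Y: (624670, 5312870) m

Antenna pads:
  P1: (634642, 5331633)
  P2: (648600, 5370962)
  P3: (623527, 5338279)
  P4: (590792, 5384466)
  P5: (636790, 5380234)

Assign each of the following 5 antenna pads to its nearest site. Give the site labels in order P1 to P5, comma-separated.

P1 → Z (d²=71171165.00)
P2 → P (d²=289755617.00)
P3 → X (d²=178016017.00)
P4 → B (d²=1603753181.00)
P5 → P (d²=444682597.00)

Z, P, X, B, P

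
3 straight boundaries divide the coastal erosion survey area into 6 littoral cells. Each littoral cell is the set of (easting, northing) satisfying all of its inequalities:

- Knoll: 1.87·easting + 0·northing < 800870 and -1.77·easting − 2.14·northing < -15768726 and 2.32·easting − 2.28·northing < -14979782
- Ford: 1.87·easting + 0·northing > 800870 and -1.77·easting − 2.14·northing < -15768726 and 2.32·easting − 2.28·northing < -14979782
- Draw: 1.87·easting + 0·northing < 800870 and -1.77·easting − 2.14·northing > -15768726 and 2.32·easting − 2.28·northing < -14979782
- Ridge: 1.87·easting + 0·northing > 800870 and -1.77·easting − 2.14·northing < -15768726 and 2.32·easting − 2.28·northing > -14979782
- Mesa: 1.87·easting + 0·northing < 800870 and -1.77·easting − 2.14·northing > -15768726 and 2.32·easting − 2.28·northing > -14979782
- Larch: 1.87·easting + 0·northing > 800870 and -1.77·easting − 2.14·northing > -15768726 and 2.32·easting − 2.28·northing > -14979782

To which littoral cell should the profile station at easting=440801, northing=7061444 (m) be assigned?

Ford

1.87·440801 + 0·7061444 = 824297.870, which is > 800870
-1.77·440801 − 2.14·7061444 = -15891707.930, which is < -15768726
2.32·440801 − 2.28·7061444 = -15077434.000, which is < -14979782
This sign pattern matches Ford.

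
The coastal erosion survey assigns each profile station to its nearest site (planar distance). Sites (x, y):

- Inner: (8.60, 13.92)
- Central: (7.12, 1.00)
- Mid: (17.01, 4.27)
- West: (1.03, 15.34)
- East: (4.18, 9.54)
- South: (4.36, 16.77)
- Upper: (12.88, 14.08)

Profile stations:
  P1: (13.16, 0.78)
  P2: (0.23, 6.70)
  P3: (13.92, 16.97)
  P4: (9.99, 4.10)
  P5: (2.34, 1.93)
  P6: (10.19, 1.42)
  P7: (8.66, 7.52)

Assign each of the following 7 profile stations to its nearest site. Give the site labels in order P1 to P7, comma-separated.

Mid, East, Upper, Central, Central, Central, East

P1 → Mid (d²=27.00)
P2 → East (d²=23.67)
P3 → Upper (d²=9.43)
P4 → Central (d²=17.85)
P5 → Central (d²=23.71)
P6 → Central (d²=9.60)
P7 → East (d²=24.15)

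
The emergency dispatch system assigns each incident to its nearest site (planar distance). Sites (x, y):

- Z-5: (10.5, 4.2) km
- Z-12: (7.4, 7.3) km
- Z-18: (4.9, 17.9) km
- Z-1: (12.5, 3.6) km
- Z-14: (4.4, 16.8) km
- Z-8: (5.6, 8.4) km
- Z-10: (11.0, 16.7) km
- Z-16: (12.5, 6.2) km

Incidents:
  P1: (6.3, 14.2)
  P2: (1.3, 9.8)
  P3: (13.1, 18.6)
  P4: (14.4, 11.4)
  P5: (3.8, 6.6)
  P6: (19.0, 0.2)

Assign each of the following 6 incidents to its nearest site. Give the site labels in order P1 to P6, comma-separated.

P1 → Z-14 (d²=10.37)
P2 → Z-8 (d²=20.45)
P3 → Z-10 (d²=8.02)
P4 → Z-16 (d²=30.65)
P5 → Z-8 (d²=6.48)
P6 → Z-1 (d²=53.81)

Z-14, Z-8, Z-10, Z-16, Z-8, Z-1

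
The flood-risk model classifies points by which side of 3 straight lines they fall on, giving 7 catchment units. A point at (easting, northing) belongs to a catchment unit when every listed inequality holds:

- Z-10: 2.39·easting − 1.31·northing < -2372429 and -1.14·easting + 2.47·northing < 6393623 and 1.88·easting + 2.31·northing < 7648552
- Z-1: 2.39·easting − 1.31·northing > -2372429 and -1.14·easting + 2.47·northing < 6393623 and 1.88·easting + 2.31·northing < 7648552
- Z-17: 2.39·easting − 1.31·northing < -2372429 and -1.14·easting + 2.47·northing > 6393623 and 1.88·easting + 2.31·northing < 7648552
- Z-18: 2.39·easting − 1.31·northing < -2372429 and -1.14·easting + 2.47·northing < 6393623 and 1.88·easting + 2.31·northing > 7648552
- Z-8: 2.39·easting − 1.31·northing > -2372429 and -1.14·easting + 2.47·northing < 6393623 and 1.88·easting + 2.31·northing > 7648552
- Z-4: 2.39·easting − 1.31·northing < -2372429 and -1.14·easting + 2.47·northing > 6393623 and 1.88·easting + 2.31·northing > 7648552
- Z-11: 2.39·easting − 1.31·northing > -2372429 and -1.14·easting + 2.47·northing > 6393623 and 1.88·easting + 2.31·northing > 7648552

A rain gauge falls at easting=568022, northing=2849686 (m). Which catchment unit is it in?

2.39·568022 − 1.31·2849686 = -2375516.080, which is < -2372429
-1.14·568022 + 2.47·2849686 = 6391179.340, which is < 6393623
1.88·568022 + 2.31·2849686 = 7650656.020, which is > 7648552
This sign pattern matches Z-18.

Z-18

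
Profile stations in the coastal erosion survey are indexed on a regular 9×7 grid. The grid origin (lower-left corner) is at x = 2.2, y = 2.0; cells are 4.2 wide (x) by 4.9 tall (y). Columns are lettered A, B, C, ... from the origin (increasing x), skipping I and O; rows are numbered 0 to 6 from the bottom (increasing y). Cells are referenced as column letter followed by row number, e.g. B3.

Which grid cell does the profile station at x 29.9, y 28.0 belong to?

Column index: ⌊(29.9 − 2.2) / 4.2⌋ = ⌊6.595⌋ = 6 → column G
Row offset from origin: ⌊(28.0 − 2.0) / 4.9⌋ = ⌊5.306⌋ = 5 → row 5

G5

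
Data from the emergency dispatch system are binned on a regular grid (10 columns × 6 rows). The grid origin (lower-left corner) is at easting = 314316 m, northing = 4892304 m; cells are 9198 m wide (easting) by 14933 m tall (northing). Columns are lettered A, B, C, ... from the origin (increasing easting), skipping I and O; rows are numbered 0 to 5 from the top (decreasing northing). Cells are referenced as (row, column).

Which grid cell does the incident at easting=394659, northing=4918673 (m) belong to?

(4, J)

Column index: ⌊(394659 − 314316) / 9198⌋ = ⌊8.735⌋ = 8 → column J
Row offset from origin: ⌊(4918673 − 4892304) / 14933⌋ = ⌊1.766⌋ = 1 → row 4 (counted from top)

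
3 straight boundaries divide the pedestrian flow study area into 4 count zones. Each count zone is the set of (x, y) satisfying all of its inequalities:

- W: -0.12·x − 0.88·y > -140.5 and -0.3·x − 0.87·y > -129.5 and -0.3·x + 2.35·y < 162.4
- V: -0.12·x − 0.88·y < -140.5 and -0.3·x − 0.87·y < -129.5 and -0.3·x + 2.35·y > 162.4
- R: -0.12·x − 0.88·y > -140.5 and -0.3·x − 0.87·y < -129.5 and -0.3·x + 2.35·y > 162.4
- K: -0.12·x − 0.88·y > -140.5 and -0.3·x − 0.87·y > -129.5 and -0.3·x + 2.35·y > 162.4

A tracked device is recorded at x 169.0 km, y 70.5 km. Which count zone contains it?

-0.12·169.0 − 0.88·70.5 = -82.320, which is > -140.5
-0.3·169.0 − 0.87·70.5 = -112.035, which is > -129.5
-0.3·169.0 + 2.35·70.5 = 114.975, which is < 162.4
This sign pattern matches W.

W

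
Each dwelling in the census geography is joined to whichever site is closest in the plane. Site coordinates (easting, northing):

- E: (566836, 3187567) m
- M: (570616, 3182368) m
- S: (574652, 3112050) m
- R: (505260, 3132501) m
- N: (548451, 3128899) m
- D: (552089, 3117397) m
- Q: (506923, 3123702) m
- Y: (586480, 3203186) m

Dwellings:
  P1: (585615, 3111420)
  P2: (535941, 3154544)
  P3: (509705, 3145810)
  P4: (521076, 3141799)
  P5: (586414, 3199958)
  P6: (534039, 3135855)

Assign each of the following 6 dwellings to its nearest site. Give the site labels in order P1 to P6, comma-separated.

S, N, R, R, Y, N

P1 → S (d²=120584269.00)
P2 → N (d²=814166125.00)
P3 → R (d²=196887506.00)
P4 → R (d²=336598660.00)
P5 → Y (d²=10424340.00)
P6 → N (d²=256091680.00)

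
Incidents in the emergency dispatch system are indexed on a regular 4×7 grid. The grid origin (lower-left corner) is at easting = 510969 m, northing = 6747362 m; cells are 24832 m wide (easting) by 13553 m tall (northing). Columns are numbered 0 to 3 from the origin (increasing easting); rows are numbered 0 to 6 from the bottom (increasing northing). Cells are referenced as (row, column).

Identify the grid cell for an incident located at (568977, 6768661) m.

(1, 2)

Column index: ⌊(568977 − 510969) / 24832⌋ = ⌊2.336⌋ = 2
Row offset from origin: ⌊(6768661 − 6747362) / 13553⌋ = ⌊1.572⌋ = 1 → row 1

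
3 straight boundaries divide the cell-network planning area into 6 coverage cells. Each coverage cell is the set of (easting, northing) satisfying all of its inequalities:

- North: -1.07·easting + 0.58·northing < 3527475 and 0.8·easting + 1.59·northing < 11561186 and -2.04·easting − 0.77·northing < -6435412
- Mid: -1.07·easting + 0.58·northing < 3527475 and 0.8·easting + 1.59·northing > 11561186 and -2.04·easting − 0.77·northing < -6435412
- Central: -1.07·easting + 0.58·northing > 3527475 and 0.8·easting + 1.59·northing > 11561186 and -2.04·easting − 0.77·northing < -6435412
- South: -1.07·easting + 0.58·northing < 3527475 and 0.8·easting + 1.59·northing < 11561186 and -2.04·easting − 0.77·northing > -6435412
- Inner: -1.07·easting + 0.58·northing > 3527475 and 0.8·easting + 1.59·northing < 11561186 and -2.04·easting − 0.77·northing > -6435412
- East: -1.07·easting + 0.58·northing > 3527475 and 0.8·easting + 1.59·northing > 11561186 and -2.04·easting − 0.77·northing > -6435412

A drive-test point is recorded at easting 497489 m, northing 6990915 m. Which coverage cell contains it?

-1.07·497489 + 0.58·6990915 = 3522417.470, which is < 3527475
0.8·497489 + 1.59·6990915 = 11513546.050, which is < 11561186
-2.04·497489 − 0.77·6990915 = -6397882.110, which is > -6435412
This sign pattern matches South.

South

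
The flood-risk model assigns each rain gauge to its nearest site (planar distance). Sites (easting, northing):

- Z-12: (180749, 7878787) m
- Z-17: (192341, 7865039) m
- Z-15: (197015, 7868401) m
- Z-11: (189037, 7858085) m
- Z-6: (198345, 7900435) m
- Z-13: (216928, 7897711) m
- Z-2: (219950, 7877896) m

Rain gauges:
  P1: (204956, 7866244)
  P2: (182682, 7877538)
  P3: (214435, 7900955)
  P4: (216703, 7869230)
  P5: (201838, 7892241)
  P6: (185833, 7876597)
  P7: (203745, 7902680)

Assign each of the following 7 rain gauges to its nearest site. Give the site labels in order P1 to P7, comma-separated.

Z-15, Z-12, Z-13, Z-2, Z-6, Z-12, Z-6

P1 → Z-15 (d²=67712130.00)
P2 → Z-12 (d²=5296490.00)
P3 → Z-13 (d²=16738585.00)
P4 → Z-2 (d²=85642565.00)
P5 → Z-6 (d²=79342685.00)
P6 → Z-12 (d²=30643156.00)
P7 → Z-6 (d²=34200025.00)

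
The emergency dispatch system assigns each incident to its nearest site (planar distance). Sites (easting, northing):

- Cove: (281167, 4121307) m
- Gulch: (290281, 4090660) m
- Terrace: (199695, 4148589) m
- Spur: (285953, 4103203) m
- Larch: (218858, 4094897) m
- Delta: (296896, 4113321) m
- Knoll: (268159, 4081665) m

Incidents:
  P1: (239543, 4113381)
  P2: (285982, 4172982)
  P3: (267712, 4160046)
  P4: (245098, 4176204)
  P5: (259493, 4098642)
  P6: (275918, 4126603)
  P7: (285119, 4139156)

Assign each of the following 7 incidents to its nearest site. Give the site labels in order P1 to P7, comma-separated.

Larch, Cove, Cove, Terrace, Knoll, Cove, Cove

P1 → Larch (d²=769527481.00)
P2 → Cove (d²=2693489850.00)
P3 → Cove (d²=1681747146.00)
P4 → Terrace (d²=2824020634.00)
P5 → Knoll (d²=363318085.00)
P6 → Cove (d²=55599617.00)
P7 → Cove (d²=334205105.00)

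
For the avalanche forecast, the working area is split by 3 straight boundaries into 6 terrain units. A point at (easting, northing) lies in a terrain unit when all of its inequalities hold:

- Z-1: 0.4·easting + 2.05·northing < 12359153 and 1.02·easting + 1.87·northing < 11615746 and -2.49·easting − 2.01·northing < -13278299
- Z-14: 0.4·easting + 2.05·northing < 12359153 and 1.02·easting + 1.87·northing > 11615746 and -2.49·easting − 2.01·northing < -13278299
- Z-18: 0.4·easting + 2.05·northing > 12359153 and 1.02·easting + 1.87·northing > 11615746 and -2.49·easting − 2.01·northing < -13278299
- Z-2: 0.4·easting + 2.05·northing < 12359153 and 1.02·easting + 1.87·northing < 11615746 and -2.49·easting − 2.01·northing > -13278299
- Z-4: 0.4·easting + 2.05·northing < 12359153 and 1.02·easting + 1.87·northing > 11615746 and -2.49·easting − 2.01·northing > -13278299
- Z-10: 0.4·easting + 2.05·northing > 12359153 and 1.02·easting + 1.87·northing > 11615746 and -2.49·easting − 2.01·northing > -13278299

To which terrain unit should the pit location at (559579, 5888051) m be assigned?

0.4·559579 + 2.05·5888051 = 12294336.150, which is < 12359153
1.02·559579 + 1.87·5888051 = 11581425.950, which is < 11615746
-2.49·559579 − 2.01·5888051 = -13228334.220, which is > -13278299
This sign pattern matches Z-2.

Z-2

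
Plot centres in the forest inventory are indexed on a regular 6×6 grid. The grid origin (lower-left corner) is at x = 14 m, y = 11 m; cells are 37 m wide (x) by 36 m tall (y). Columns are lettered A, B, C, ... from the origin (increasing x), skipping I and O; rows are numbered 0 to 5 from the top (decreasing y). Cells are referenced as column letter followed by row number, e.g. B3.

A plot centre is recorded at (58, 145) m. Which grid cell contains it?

Column index: ⌊(58 − 14) / 37⌋ = ⌊1.189⌋ = 1 → column B
Row offset from origin: ⌊(145 − 11) / 36⌋ = ⌊3.722⌋ = 3 → row 2 (counted from top)

B2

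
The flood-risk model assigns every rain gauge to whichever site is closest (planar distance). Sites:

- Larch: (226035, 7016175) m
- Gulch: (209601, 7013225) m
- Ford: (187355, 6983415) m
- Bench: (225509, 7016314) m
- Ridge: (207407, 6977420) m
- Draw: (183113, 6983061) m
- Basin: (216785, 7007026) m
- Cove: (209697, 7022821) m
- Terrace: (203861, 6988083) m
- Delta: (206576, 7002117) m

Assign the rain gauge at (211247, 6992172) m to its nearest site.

Squared distances to each site:
Larch: 794828953.000; Gulch: 445938125.000; Ford: 647512713.000; Bench: 786240808.000; Ridge: 232367104.000; Draw: 874532277.000; Basin: 251310760.000; Cove: 941763701.000; Terrace: 71272917.000; Delta: 120721266.000.
Minimum at Terrace.

Terrace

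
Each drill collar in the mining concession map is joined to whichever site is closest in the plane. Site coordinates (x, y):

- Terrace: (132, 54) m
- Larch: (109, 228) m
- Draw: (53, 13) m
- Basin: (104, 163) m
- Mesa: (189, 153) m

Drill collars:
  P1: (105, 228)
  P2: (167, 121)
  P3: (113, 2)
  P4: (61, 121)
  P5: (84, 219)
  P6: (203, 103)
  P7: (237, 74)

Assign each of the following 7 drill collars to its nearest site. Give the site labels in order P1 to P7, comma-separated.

Larch, Mesa, Terrace, Basin, Larch, Mesa, Mesa

P1 → Larch (d²=16.00)
P2 → Mesa (d²=1508.00)
P3 → Terrace (d²=3065.00)
P4 → Basin (d²=3613.00)
P5 → Larch (d²=706.00)
P6 → Mesa (d²=2696.00)
P7 → Mesa (d²=8545.00)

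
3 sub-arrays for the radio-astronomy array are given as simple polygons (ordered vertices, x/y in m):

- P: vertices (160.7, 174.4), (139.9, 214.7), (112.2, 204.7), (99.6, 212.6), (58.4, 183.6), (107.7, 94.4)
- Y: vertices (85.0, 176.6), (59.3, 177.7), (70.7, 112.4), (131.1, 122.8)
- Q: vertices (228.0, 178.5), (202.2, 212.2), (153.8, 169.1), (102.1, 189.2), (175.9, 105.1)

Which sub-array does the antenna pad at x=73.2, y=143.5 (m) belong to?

Cast a ray rightward from (73.2, 143.5). For each polygon, the edges (by vertex number in listed order) whose endpoints lie on opposite sides of y = 143.5, where each meets that height, and whether that is right or left of the point:
P: 5–6 at x≈80.56 (right), 6–1 at x≈140.23 (right) → 2 crossings.
Y: 2–3 at x≈65.27 (left), 4–1 at x≈113.36 (right) → 1 crossing.
Q: 4–5 at x≈142.20 (right), 5–1 at x≈203.16 (right) → 2 crossings.
Only Y has an odd count, so the point is inside Y.

Y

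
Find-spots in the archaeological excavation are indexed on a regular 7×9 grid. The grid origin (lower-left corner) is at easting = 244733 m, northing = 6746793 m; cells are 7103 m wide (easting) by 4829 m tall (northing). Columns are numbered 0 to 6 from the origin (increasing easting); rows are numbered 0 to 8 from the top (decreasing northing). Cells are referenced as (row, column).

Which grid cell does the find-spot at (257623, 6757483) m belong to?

Column index: ⌊(257623 − 244733) / 7103⌋ = ⌊1.815⌋ = 1
Row offset from origin: ⌊(6757483 − 6746793) / 4829⌋ = ⌊2.214⌋ = 2 → row 6 (counted from top)

(6, 1)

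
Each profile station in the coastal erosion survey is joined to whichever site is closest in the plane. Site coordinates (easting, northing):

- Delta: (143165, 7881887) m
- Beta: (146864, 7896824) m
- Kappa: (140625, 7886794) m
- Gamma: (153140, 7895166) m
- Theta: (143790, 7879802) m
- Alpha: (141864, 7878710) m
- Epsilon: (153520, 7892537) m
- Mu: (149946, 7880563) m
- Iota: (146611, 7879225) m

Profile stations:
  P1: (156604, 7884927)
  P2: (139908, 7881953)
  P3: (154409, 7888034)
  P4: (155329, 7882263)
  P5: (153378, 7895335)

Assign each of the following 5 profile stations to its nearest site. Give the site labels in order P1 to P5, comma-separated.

P1 → Mu (d²=63373460.00)
P2 → Delta (d²=10612405.00)
P3 → Epsilon (d²=21067330.00)
P4 → Mu (d²=31866689.00)
P5 → Gamma (d²=85205.00)

Mu, Delta, Epsilon, Mu, Gamma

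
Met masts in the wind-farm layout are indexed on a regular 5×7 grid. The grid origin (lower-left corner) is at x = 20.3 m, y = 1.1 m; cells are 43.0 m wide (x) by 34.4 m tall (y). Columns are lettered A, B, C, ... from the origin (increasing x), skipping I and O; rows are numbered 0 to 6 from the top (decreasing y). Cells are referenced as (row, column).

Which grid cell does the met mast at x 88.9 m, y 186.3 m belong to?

Column index: ⌊(88.9 − 20.3) / 43.0⌋ = ⌊1.595⌋ = 1 → column B
Row offset from origin: ⌊(186.3 − 1.1) / 34.4⌋ = ⌊5.384⌋ = 5 → row 1 (counted from top)

(1, B)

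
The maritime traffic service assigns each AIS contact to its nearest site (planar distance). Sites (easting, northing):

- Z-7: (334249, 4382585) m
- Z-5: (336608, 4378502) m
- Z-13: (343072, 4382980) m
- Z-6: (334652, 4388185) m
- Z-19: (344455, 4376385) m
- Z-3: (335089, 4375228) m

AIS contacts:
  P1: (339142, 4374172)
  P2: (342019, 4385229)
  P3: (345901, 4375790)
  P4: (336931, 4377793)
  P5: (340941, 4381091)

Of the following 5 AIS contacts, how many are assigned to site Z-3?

1

P1 → Z-3
P2 → Z-13
P3 → Z-19
P4 → Z-5
P5 → Z-13
1 of the 5 goes to Z-3.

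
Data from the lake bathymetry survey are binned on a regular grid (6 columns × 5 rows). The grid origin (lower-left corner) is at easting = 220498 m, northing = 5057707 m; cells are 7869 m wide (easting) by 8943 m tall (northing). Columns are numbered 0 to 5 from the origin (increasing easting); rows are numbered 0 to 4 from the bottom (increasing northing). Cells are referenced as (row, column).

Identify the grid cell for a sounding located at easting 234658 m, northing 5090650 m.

(3, 1)

Column index: ⌊(234658 − 220498) / 7869⌋ = ⌊1.799⌋ = 1
Row offset from origin: ⌊(5090650 − 5057707) / 8943⌋ = ⌊3.684⌋ = 3 → row 3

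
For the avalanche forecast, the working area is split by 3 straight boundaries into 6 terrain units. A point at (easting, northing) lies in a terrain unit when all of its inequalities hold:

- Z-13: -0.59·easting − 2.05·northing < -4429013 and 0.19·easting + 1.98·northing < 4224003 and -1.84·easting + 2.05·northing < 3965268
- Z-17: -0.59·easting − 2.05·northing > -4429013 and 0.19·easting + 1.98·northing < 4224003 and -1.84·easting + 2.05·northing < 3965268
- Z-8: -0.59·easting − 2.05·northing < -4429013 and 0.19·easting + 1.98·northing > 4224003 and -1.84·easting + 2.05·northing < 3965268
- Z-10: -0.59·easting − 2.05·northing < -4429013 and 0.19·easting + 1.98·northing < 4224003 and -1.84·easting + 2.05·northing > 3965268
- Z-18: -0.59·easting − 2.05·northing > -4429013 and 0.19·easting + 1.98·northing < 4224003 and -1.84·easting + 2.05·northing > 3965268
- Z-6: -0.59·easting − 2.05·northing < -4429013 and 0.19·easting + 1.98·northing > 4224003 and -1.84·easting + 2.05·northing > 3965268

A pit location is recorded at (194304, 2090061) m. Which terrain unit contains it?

-0.59·194304 − 2.05·2090061 = -4399264.410, which is > -4429013
0.19·194304 + 1.98·2090061 = 4175238.540, which is < 4224003
-1.84·194304 + 2.05·2090061 = 3927105.690, which is < 3965268
This sign pattern matches Z-17.

Z-17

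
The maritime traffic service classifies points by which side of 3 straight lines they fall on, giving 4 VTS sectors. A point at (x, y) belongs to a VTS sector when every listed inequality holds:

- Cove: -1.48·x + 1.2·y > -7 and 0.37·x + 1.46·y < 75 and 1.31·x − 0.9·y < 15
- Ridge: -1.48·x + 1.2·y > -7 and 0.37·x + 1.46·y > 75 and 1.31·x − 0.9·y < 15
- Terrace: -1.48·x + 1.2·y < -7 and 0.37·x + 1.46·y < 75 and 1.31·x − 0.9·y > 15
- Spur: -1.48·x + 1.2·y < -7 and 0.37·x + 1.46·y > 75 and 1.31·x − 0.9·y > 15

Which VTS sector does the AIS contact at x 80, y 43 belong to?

Spur

-1.48·80 + 1.2·43 = -66.800, which is < -7
0.37·80 + 1.46·43 = 92.380, which is > 75
1.31·80 − 0.9·43 = 66.100, which is > 15
This sign pattern matches Spur.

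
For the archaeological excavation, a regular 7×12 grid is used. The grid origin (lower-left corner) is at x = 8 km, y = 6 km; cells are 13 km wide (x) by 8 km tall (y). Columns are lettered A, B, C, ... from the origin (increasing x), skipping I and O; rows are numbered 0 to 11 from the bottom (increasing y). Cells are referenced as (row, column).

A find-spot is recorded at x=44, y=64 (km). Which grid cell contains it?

Column index: ⌊(44 − 8) / 13⌋ = ⌊2.769⌋ = 2 → column C
Row offset from origin: ⌊(64 − 6) / 8⌋ = ⌊7.250⌋ = 7 → row 7

(7, C)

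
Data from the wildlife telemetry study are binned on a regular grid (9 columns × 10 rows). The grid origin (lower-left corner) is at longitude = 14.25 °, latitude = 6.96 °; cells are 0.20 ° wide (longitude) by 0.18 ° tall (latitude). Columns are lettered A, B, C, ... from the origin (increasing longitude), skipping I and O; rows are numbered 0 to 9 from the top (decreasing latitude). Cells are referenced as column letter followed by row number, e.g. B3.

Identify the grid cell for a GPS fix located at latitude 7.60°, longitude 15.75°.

H6

Column index: ⌊(15.75 − 14.25) / 0.20⌋ = ⌊7.500⌋ = 7 → column H
Row offset from origin: ⌊(7.60 − 6.96) / 0.18⌋ = ⌊3.556⌋ = 3 → row 6 (counted from top)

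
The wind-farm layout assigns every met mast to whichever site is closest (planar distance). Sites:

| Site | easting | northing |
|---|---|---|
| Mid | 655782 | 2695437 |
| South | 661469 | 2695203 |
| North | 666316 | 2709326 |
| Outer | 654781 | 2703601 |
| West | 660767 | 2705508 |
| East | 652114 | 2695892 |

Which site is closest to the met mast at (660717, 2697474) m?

South

Squared distances to each site:
Mid: 28503594.000; South: 5722945.000; North: 171818705.000; Outer: 72776225.000; West: 64547656.000; East: 76514333.000.
Minimum at South.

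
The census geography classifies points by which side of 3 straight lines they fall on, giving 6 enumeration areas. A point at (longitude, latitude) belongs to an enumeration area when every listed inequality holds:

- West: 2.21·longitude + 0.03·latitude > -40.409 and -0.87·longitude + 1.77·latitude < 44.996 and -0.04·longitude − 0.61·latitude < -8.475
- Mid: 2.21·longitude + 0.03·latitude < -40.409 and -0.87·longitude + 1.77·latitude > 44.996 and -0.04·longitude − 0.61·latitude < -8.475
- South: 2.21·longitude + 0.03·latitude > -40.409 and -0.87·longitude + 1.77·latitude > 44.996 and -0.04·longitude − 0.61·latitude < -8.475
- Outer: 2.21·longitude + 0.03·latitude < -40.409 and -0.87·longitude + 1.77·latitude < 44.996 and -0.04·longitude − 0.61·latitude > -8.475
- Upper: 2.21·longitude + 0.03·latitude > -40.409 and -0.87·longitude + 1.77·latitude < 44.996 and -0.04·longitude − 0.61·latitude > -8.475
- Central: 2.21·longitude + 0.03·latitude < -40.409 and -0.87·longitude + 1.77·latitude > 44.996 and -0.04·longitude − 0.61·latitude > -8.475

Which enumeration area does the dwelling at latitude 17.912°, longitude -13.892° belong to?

2.21·-13.892 + 0.03·17.912 = -30.164, which is > -40.409
-0.87·-13.892 + 1.77·17.912 = 43.790, which is < 44.996
-0.04·-13.892 − 0.61·17.912 = -10.371, which is < -8.475
This sign pattern matches West.

West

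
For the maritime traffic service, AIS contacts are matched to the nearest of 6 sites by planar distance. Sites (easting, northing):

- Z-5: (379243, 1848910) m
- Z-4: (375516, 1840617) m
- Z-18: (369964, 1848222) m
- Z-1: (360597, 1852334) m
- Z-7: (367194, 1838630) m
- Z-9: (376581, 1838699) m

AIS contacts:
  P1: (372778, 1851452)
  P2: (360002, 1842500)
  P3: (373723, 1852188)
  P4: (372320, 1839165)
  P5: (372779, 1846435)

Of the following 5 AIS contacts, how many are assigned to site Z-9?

P1 → Z-18
P2 → Z-7
P3 → Z-18
P4 → Z-4
P5 → Z-18
0 of the 5 go to Z-9.

0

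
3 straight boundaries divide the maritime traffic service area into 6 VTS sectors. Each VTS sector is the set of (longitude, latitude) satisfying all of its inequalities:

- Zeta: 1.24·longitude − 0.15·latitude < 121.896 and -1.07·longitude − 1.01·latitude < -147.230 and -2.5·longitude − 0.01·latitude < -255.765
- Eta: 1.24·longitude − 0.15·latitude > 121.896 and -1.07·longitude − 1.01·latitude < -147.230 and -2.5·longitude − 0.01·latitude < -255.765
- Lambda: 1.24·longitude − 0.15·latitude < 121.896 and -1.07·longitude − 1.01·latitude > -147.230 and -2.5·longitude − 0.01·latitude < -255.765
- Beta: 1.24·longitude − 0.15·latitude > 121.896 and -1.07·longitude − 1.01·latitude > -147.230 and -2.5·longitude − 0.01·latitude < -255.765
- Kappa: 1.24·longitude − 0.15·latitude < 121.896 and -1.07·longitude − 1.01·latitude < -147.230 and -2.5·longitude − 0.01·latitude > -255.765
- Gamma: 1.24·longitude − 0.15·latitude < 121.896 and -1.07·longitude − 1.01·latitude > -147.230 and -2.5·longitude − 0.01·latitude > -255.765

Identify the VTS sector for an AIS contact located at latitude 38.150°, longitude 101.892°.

1.24·101.892 − 0.15·38.150 = 120.624, which is < 121.896
-1.07·101.892 − 1.01·38.150 = -147.556, which is < -147.230
-2.5·101.892 − 0.01·38.150 = -255.111, which is > -255.765
This sign pattern matches Kappa.

Kappa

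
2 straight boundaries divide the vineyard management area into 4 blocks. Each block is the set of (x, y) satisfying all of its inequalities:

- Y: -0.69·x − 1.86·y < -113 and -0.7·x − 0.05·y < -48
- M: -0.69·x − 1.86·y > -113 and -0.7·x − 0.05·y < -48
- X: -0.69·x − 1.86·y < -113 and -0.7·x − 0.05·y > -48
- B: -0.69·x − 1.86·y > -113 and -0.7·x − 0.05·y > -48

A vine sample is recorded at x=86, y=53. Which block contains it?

-0.69·86 − 1.86·53 = -157.920, which is < -113
-0.7·86 − 0.05·53 = -62.850, which is < -48
This sign pattern matches Y.

Y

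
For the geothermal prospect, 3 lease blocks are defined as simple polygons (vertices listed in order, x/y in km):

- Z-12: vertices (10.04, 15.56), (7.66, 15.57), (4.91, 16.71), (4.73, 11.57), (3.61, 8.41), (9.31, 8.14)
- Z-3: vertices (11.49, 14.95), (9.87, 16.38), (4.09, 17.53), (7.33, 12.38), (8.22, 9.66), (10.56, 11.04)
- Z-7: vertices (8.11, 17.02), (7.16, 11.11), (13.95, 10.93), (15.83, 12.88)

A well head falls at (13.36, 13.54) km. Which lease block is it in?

Cast a ray rightward from (13.36, 13.54). For each polygon, the edges (by vertex number in listed order) whose endpoints lie on opposite sides of y = 13.54, where each meets that height, and whether that is right or left of the point:
Z-12: 3–4 at x≈4.799 (left), 6–1 at x≈9.841 (left) → 0 crossings.
Z-3: 3–4 at x≈6.600 (left), 6–1 at x≈11.155 (left) → 0 crossings.
Z-7: 1–2 at x≈7.551 (left), 4–1 at x≈14.599 (right) → 1 crossing.
Only Z-7 has an odd count, so the point is inside Z-7.

Z-7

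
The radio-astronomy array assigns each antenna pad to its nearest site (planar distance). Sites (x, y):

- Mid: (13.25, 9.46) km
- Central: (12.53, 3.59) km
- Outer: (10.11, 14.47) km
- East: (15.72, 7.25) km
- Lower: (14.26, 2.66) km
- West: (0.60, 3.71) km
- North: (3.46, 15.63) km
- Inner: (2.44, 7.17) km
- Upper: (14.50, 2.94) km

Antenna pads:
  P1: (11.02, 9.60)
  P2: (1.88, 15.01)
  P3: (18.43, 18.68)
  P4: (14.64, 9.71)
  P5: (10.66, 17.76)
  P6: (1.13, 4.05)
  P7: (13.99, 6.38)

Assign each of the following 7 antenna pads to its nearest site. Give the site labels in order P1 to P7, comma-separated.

P1 → Mid (d²=4.99)
P2 → North (d²=2.88)
P3 → Outer (d²=86.95)
P4 → Mid (d²=1.99)
P5 → Outer (d²=11.13)
P6 → West (d²=0.40)
P7 → East (d²=3.75)

Mid, North, Outer, Mid, Outer, West, East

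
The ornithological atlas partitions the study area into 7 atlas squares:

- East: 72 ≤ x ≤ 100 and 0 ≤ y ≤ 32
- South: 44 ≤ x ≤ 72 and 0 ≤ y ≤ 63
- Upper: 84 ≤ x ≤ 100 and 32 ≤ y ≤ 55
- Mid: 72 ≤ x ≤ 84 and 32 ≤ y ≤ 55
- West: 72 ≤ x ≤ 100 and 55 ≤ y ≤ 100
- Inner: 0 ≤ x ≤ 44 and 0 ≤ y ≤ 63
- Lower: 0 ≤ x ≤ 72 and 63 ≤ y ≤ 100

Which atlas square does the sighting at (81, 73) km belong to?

The point has x = 81 and y = 73.
Only West satisfies 72 ≤ x ≤ 100 and 55 ≤ y ≤ 100.

West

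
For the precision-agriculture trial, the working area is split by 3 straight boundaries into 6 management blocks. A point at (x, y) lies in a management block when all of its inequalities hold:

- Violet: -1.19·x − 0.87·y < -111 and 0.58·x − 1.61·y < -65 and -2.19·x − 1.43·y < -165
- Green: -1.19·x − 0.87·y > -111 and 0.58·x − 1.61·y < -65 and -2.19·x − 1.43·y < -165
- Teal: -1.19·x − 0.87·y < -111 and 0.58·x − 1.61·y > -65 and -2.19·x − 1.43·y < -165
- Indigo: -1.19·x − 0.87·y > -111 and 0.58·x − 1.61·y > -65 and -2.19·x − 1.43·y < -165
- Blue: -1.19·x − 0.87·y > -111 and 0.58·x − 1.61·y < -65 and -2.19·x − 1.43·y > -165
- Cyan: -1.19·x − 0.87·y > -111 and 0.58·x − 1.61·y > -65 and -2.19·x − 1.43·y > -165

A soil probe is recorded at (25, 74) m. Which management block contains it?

Blue

-1.19·25 − 0.87·74 = -94.130, which is > -111
0.58·25 − 1.61·74 = -104.640, which is < -65
-2.19·25 − 1.43·74 = -160.570, which is > -165
This sign pattern matches Blue.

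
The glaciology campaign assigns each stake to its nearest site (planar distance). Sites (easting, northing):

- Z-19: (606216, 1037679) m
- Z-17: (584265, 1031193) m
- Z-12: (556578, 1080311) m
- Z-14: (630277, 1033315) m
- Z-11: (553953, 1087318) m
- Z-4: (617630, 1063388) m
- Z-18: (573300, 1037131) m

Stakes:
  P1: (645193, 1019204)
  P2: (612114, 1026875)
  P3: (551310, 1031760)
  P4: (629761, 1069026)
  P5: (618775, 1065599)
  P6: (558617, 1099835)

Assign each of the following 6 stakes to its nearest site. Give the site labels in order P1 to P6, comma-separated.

P1 → Z-14 (d²=421607377.00)
P2 → Z-19 (d²=151512820.00)
P3 → Z-18 (d²=512407741.00)
P4 → Z-4 (d²=178948205.00)
P5 → Z-4 (d²=6199546.00)
P6 → Z-11 (d²=178428185.00)

Z-14, Z-19, Z-18, Z-4, Z-4, Z-11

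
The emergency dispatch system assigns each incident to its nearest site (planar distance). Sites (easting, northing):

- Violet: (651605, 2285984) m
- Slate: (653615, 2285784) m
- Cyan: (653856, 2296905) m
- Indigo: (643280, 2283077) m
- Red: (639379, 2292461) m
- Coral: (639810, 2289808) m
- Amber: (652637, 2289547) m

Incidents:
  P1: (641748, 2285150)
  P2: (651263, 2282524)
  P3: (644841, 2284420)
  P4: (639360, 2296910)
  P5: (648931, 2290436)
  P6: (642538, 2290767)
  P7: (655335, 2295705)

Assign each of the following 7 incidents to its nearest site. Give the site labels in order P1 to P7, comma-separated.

Indigo, Violet, Indigo, Red, Amber, Coral, Cyan

P1 → Indigo (d²=6644353.00)
P2 → Violet (d²=12088564.00)
P3 → Indigo (d²=4240370.00)
P4 → Red (d²=19793962.00)
P5 → Amber (d²=14524757.00)
P6 → Coral (d²=8361665.00)
P7 → Cyan (d²=3627441.00)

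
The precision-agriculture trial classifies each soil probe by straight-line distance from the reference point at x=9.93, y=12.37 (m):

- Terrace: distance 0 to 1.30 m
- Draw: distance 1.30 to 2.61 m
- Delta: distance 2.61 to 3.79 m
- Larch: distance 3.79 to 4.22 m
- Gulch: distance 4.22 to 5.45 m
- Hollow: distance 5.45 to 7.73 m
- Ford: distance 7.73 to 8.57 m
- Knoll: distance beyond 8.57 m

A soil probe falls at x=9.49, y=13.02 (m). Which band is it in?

Terrace

Distance = √((9.49−9.93)² + (13.02−12.37)²) = √(0.194 + 0.423) = 0.785 m.
0 ≤ 0.785 < 1.30 → Terrace.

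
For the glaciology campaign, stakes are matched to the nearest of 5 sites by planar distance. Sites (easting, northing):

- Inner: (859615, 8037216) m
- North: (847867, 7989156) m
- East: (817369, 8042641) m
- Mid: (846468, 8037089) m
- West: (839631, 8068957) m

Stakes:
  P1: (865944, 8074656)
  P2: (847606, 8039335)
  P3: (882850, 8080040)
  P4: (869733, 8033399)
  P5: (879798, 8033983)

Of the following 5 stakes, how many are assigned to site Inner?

2

P1 → West
P2 → Mid
P3 → West
P4 → Inner
P5 → Inner
2 of the 5 go to Inner.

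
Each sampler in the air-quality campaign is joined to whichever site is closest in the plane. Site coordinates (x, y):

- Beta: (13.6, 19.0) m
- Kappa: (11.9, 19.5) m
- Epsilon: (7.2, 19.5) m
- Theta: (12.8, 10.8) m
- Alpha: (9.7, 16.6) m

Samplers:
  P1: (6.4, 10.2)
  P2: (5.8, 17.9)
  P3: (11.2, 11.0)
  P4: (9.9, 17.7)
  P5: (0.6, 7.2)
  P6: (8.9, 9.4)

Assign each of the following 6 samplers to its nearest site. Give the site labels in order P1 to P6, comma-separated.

P1 → Theta (d²=41.32)
P2 → Epsilon (d²=4.52)
P3 → Theta (d²=2.60)
P4 → Alpha (d²=1.25)
P5 → Theta (d²=161.80)
P6 → Theta (d²=17.17)

Theta, Epsilon, Theta, Alpha, Theta, Theta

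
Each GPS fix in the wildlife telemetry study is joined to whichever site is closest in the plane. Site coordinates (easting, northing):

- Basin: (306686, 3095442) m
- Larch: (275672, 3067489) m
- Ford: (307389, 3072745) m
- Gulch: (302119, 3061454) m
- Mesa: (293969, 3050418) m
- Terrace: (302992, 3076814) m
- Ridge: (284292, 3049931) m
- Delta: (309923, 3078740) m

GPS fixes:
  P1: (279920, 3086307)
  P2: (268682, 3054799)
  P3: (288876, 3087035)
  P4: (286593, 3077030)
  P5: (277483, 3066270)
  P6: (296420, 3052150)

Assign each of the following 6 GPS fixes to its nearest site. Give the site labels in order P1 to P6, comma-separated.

Larch, Larch, Terrace, Larch, Larch, Mesa

P1 → Larch (d²=372162628.00)
P2 → Larch (d²=209896200.00)
P3 → Terrace (d²=303730297.00)
P4 → Larch (d²=210298922.00)
P5 → Larch (d²=4765682.00)
P6 → Mesa (d²=9007225.00)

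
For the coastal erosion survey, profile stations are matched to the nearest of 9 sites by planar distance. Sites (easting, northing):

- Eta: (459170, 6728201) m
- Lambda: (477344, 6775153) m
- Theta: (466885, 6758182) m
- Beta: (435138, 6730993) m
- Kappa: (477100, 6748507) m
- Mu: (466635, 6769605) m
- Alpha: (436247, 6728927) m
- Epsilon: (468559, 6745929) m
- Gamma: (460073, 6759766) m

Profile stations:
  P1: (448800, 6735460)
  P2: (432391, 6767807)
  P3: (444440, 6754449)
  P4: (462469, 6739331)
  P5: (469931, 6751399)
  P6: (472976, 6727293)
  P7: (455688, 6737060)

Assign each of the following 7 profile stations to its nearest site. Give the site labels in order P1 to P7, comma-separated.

Eta, Gamma, Gamma, Epsilon, Epsilon, Eta, Eta

P1 → Eta (d²=160229981.00)
P2 → Gamma (d²=830950805.00)
P3 → Gamma (d²=272661178.00)
P4 → Epsilon (d²=80621704.00)
P5 → Epsilon (d²=31803284.00)
P6 → Eta (d²=191430100.00)
P7 → Eta (d²=90606205.00)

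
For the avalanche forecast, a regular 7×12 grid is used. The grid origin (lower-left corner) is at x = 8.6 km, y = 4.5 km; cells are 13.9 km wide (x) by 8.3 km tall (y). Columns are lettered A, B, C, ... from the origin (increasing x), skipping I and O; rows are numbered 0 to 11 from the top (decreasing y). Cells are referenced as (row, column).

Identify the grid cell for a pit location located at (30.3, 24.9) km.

(9, B)

Column index: ⌊(30.3 − 8.6) / 13.9⌋ = ⌊1.561⌋ = 1 → column B
Row offset from origin: ⌊(24.9 − 4.5) / 8.3⌋ = ⌊2.458⌋ = 2 → row 9 (counted from top)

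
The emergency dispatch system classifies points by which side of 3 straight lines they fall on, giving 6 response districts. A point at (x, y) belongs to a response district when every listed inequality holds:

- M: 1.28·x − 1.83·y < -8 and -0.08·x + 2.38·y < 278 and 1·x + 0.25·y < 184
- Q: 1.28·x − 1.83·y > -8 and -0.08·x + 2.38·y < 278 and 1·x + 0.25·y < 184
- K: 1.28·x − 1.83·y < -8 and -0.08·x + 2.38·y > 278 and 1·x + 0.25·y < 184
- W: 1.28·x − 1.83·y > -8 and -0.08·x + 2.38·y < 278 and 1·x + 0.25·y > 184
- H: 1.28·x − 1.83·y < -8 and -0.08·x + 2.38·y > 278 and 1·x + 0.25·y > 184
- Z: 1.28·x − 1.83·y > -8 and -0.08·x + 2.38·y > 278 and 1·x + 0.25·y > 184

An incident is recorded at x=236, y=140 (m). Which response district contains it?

Z

1.28·236 − 1.83·140 = 45.880, which is > -8
-0.08·236 + 2.38·140 = 314.320, which is > 278
1·236 + 0.25·140 = 271.000, which is > 184
This sign pattern matches Z.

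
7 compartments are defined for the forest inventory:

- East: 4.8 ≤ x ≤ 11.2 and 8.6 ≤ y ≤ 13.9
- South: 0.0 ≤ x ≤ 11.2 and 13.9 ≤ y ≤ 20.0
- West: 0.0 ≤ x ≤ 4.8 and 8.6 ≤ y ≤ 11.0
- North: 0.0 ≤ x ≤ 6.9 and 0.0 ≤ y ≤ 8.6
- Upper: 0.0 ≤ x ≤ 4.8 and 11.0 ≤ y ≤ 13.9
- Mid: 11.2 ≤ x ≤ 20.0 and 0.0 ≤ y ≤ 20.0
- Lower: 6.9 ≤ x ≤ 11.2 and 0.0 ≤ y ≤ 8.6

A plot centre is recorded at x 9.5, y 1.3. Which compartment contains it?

Lower

The point has x = 9.5 and y = 1.3.
Only Lower satisfies 6.9 ≤ x ≤ 11.2 and 0.0 ≤ y ≤ 8.6.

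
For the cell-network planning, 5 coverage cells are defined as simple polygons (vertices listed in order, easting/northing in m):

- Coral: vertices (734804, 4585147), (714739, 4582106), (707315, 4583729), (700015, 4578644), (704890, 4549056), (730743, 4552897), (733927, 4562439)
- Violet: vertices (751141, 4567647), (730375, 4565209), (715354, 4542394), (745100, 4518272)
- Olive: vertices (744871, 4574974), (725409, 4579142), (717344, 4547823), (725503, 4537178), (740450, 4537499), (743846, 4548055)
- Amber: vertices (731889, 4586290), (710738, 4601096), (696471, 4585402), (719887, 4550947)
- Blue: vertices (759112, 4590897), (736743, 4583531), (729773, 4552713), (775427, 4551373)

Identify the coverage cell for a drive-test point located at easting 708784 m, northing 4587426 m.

Amber

Cast a ray rightward from (708784, 4587426). For each polygon, the edges (by vertex number in listed order) whose endpoints lie on opposite sides of northing = 4587426, where each meets that height, and whether that is right or left of the point:
Coral: no edge straddles that height → 0 crossings.
Violet: no edge straddles that height → 0 crossings.
Olive: no edge straddles that height → 0 crossings.
Amber: 1–2 at easting≈730266.2 (right), 2–3 at easting≈698311.0 (left) → 1 crossing.
Blue: 1–2 at easting≈748571.3 (right), 4–1 at easting≈760544.8 (right) → 2 crossings.
Only Amber has an odd count, so the point is inside Amber.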